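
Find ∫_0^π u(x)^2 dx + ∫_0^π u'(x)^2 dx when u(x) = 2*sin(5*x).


||u||_{H^1(0,π)}^2 = 52*π

u'(x) = 10*cos(5*x).
Expand u² and (u')² and integrate term by term on (0, π), using: for integers n ≥ 1, ∫_0^π sin²(nx) dx = ∫_0^π cos²(nx) dx = π/2; for n ≠ n', ∫_0^π sin(nx)sin(n'x) dx = ∫_0^π cos(nx)cos(n'x) dx = 0; and by product-to-sum, ∫_0^π sin(nx)cos(n'x) dx = ½∫_0^π [sin((n+n')x) + sin((n−n')x)] dx, which is 0 when n+n' is even and 2n/(n²−n'²) when n+n' is odd (it need not vanish on (0, π)).
  u² squared terms: (2)²·∫sin(5x)² dx = 4·π/2 = 2*π.
  So ∫_0^π u² dx = 2*π.
  (u')² squared terms: (10)²·∫cos(5x)² dx = 100·π/2 = 50*π.
  So ∫_0^π (u')² dx = 50*π.
||u||_{H^1}^2 = (2*π) + (50*π) = 52*π.


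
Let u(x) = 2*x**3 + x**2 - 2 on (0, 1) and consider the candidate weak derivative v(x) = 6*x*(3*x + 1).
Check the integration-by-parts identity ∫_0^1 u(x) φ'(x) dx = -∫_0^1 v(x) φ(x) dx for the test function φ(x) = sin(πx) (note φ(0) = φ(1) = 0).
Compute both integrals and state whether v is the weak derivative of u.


LHS = -8/π + 24/π^3, RHS = -24/π + 72/π^3. No, v is not the weak derivative of u.

u(x) = 2*x**3 + x**2 - 2, classical derivative u'(x) = 6*x**2 + 2*x.
φ(x) = sin(πx), so φ'(x) = π*cos(π*x).
Note φ(0) = φ(1) = 0, so the boundary term u·φ vanishes.
LHS = ∫_0^1 u(x) φ'(x) dx = ∫_0^1 (2*π*x^3*cos(π*x) + π*x^2*cos(π*x) - 2*π*cos(π*x)) dx. Term by term:
  ∫_0^1 -2*π*cos(π*x) dx = 0;  ∫_0^1 π*x^2*cos(π*x) dx = -2/π;  ∫_0^1 2*π*x^3*cos(π*x) dx = -6/π + 24/π^3.
Sum: 0 − 2/π + -6/π + 24/π^3 = -8/π + 24/π^3.
So LHS = -8/π + 24/π^3.
∫_0^1 v(x) φ(x) dx = ∫_0^1 (18*x^2*sin(π*x) + 6*x*sin(π*x)) dx. Term by term:
  ∫_0^1 6*x*sin(π*x) dx = 6/π;  ∫_0^1 18*x^2*sin(π*x) dx = -72/π^3 + 18/π.
Sum: 6/π + -72/π^3 + 18/π = -72/π^3 + 24/π.
So RHS = -∫_0^1 v(x) φ(x) dx = -24/π + 72/π^3.
LHS − RHS = -48/π^3 + 16/π ≠ 0, so the identity fails.
(For a valid weak derivative the identity must hold for EVERY test function, in particular this one. The failure shows v is NOT the weak derivative of u.)
Correct weak derivative would be u'(x) = 6*x**2 + 2*x.


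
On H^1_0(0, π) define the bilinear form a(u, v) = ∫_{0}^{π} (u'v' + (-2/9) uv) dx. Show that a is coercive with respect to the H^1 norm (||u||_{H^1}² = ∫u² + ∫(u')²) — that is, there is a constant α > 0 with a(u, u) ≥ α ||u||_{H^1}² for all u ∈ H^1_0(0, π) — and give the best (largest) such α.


α = 7/18

Coercivity of a(·,·) on H^1_0(0, π) means a(u, u) ≥ α ||u||_{H^1}² for every u ∈ H^1_0.
The interval has length L = π, and Poincaré/coercivity depend only on L. Here a(u, u) = ∫(u')² + (-2/9)·∫u².
Here c = -2/9 < 0 with |c| < (π/L)² = 1, so coercivity still holds. The condition a(u,u) ≥ α||u||_{H^1}² reads (1−α)∫(u')² ≥ (α−c)∫u². Any admissible α is ≤ 1 (rapidly oscillating u have ∫u²/∫(u')² → 0), and α = 1 would force 0 ≥ (1−c)∫u², impossible since c < 1; so 1−α > 0. By the sharp Poincaré inequality on H^1_0 of an interval of length L, ∫(u')² ≥ (π/L)²∫u² with equality for the first sine mode sin(π(x−x₀)/L) (x₀ the left endpoint), so the inequality holds for all u iff (1−α)(π/L)² ≥ α − c, i.e. α ≤ ((π/L)² + c)/((π/L)² + 1) = (1 + c(L/π)²)/(1 + (L/π)²). (Direct route, valid since c ≤ 0: Poincaré gives c∫u² ≥ c(L/π)²∫(u')², so a(u,u) ≥ (1 + c(L/π)²)∫(u')², while ||u||_{H^1}² ≤ (1 + (L/π)²)∫(u')²; dividing yields the same α.) With (π/L)² = 1 and c = -2/9, the largest admissible constant is α = ((π/L)² + c)/((π/L)² + 1).
Simplifying, α = 7/18.


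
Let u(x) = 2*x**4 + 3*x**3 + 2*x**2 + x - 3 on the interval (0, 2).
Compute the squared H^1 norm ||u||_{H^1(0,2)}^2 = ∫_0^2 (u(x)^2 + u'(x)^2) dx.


||u||_{H^1}^2 = 1605208/315

The H^1 norm (squared) on an interval (0, L) is
  ||u||_{H^1}^2 = ∫_0^L u(x)^2 dx + ∫_0^L u'(x)^2 dx.
Compute u'(x) = 8*x**3 + 9*x**2 + 4*x + 1.
Then u(x)^2 = 4*x**8 + 12*x**7 + 17*x**6 + 16*x**5 - 2*x**4 - 14*x**3 - 11*x**2 - 6*x + 9 and u'(x)^2 = 64*x**6 + 144*x**5 + 145*x**4 + 88*x**3 + 34*x**2 + 8*x + 1.
Integrate each monomial from 0 to 2 using ∫_0^2 c·x^n dx = c·2^(n+1)/(n+1):
  ∫_0^2 u(x)^2 dx = ∫_0^2 (4*x^8 + 12*x^7 + 17*x^6 + 16*x^5 - 2*x^4 - 14*x^3 - 11*x^2 - 6*x + 9) dx. Term by term:
    ∫_0^2 4*x^8 dx = 2048/9;  ∫_0^2 12*x^7 dx = 384;  ∫_0^2 17*x^6 dx = 2176/7;
    ∫_0^2 16*x^5 dx = 512/3;  ∫_0^2 -2*x^4 dx = -64/5;  ∫_0^2 -14*x^3 dx = -56;
    ∫_0^2 -11*x^2 dx = -88/3;  ∫_0^2 -6*x dx = -12;  ∫_0^2 9 dx = 18.
  Sum: 2048/9 + 384 + 2176/7 + 512/3 − 64/5 − 56 − 88/3 − 12 + 18 = 315298/315.
  ∫_0^2 u'(x)^2 dx = ∫_0^2 (64*x^6 + 144*x^5 + 145*x^4 + 88*x^3 + 34*x^2 + 8*x + 1) dx. Term by term:
    ∫_0^2 64*x^6 dx = 8192/7;  ∫_0^2 144*x^5 dx = 1536;  ∫_0^2 145*x^4 dx = 928;
    ∫_0^2 88*x^3 dx = 352;  ∫_0^2 34*x^2 dx = 272/3;  ∫_0^2 8*x dx = 16;
    ∫_0^2 1 dx = 2.
  Sum: 8192/7 + 1536 + 928 + 352 + 272/3 + 16 + 2 = 85994/21.
Adding: ||u||_{H^1}^2 = 315298/315 + 85994/21 = 1605208/315.


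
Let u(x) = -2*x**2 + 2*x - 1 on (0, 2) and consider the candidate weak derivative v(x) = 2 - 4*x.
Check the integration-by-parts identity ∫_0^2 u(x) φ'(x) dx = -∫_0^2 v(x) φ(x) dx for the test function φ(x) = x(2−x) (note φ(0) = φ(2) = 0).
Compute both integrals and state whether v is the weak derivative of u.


LHS = 8/3, RHS = 8/3. Yes, v = u' weakly.

u(x) = -2*x**2 + 2*x - 1, classical derivative u'(x) = 2 - 4*x.
φ(x) = x(2−x), so φ'(x) = 2 - 2*x.
Note φ(0) = φ(2) = 0, so the boundary term u·φ vanishes.
LHS = ∫_0^2 u(x) φ'(x) dx = ∫_0^2 (4*x^3 - 8*x^2 + 6*x - 2) dx. Term by term:
  ∫_0^2 4*x^3 dx = 16;  ∫_0^2 -8*x^2 dx = -64/3;  ∫_0^2 6*x dx = 12;
  ∫_0^2 -2 dx = -4.
Sum: 16 − 64/3 + 12 − 4 = 8/3.
So LHS = 8/3.
∫_0^2 v(x) φ(x) dx = ∫_0^2 (4*x^3 - 10*x^2 + 4*x) dx. Term by term:
  ∫_0^2 4*x^3 dx = 16;  ∫_0^2 -10*x^2 dx = -80/3;  ∫_0^2 4*x dx = 8.
Sum: 16 − 80/3 + 8 = -8/3.
So RHS = -∫_0^2 v(x) φ(x) dx = 8/3.
LHS = RHS, so the identity holds for this test φ.
Moreover u is smooth here and v(x) = u'(x) = 2 - 4*x pointwise, so the identity holds for every test function. Hence v is the weak derivative of u.


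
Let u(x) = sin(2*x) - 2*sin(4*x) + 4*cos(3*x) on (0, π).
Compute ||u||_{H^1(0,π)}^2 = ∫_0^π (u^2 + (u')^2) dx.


||u||_{H^1(0,π)}^2 = -1728/7 + 233*π/2

u'(x) = -12*sin(3*x) + 2*cos(2*x) - 8*cos(4*x).
Expand u² and (u')² and integrate term by term on (0, π), using: for integers n ≥ 1, ∫_0^π sin²(nx) dx = ∫_0^π cos²(nx) dx = π/2; for n ≠ n', ∫_0^π sin(nx)sin(n'x) dx = ∫_0^π cos(nx)cos(n'x) dx = 0; and by product-to-sum, ∫_0^π sin(nx)cos(n'x) dx = ½∫_0^π [sin((n+n')x) + sin((n−n')x)] dx, which is 0 when n+n' is even and 2n/(n²−n'²) when n+n' is odd (it need not vanish on (0, π)).
  u² squared terms: (-2)²·∫sin(4x)² dx = 4·π/2 = 2*π;  (4)²·∫cos(3x)² dx = 16·π/2 = 8*π;  (1)²·∫sin(2x)² dx = 1·π/2 = π/2.
  u² cross terms: 2·(-2)·(4)·∫sin(4x)·cos(3x) dx = -16·(8/7) = -128/7;  2·(-2)·(1)·∫sin(4x)·sin(2x) dx = -4·(0) = 0;  2·(4)·(1)·∫cos(3x)·sin(2x) dx = 8·(-4/5) = -32/5.
  So ∫_0^π u² dx = 2*π + 8*π + π/2 − 128/7 + 0 − 32/5 = -864/35 + 21*π/2.
  (u')² squared terms: (-12)²·∫sin(3x)² dx = 144·π/2 = 72*π;  (-8)²·∫cos(4x)² dx = 64·π/2 = 32*π;  (2)²·∫cos(2x)² dx = 4·π/2 = 2*π.
  (u')² cross terms: 2·(-12)·(-8)·∫sin(3x)·cos(4x) dx = 192·(-6/7) = -1152/7;  2·(-12)·(2)·∫sin(3x)·cos(2x) dx = -48·(6/5) = -288/5;  2·(-8)·(2)·∫cos(4x)·cos(2x) dx = -32·(0) = 0.
  So ∫_0^π (u')² dx = 72*π + 32*π + 2*π − 1152/7 − 288/5 + 0 = -7776/35 + 106*π.
||u||_{H^1}^2 = (-864/35 + 21*π/2) + (-7776/35 + 106*π) = -1728/7 + 233*π/2.


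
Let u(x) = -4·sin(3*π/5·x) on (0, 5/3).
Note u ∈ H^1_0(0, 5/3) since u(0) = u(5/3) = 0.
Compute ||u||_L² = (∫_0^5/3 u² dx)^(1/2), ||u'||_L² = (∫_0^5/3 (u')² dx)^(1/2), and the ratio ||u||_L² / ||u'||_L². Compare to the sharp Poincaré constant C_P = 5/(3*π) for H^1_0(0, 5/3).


||u||_L² / ||u'||_L² = 5/(3*π) = C_P.

u(x) = -4·sin(3*π/5·x), so u'(x) = -12*π*cos(3*π*x/5)/5.
Writing u(x) = A·sin(kπx/L) with A = -4 and k = 1, use ∫_0^L sin²(kπx/L) dx = L/2 and ∫_0^L cos²(kπx/L) dx = L/2.
u² = 16·sin²(3*π/5·x) and (u')² = 144*π^2/25·cos²(3*π/5·x), and each of sin², cos² integrates to L/2 = 5/6 over (0, 5/3).
∫_0^5/3 u² dx = 40/3, so ||u||_L² = 2*sqrt(30)/3.
∫_0^5/3 (u')² dx = 24*π^2/5, so ||u'||_L² = 2*sqrt(30)*π/5.
Ratio ||u||_L² / ||u'||_L² = 5/(3*π).
Sharp Poincaré constant on H^1_0(0, 5/3) is C_P = L/π = 5/(3*π), achieved by sin(3*π/5·x).
This is the k = 1 eigenfunction (up to amplitude), so the ratio equals the sharp Poincaré constant exactly.


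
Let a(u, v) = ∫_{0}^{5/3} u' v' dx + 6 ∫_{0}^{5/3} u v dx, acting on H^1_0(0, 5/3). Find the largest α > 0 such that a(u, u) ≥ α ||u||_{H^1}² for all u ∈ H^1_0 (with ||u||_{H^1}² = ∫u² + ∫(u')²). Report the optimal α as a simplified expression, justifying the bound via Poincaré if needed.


α = 1

Coercivity of a(·,·) on H^1_0(0, 5/3) means a(u, u) ≥ α ||u||_{H^1}² for every u ∈ H^1_0.
The interval has length L = 5/3, and Poincaré/coercivity depend only on L. Here a(u, u) = ∫(u')² + (6)·∫u².
Here c = 6 ≥ 1, so a(u,u) = ∫(u')² + c∫u² ≥ ∫(u')² + ∫u² = ||u||_{H^1}², i.e. α = 1 works. No larger α is possible: a(u,u) ≥ α||u||_{H^1}² means (1−α)∫(u')² ≥ (α−c)∫u², and for the modes u_n = sin(nπ(x−x₀)/L) (x₀ the left endpoint) one has ∫u_n²/∫(u_n')² = (L/(nπ))² → 0, so a(u_n,u_n)/||u_n||_{H^1}² → 1. Hence the optimal constant is α = 1.
Therefore α = 1.


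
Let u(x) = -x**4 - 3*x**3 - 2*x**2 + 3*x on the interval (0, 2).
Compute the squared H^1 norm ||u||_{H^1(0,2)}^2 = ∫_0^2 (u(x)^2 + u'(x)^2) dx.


||u||_{H^1}^2 = 718654/315

The H^1 norm (squared) on an interval (0, L) is
  ||u||_{H^1}^2 = ∫_0^L u(x)^2 dx + ∫_0^L u'(x)^2 dx.
Compute u'(x) = -4*x**3 - 9*x**2 - 4*x + 3.
Then u(x)^2 = x**8 + 6*x**7 + 13*x**6 + 6*x**5 - 14*x**4 - 12*x**3 + 9*x**2 and u'(x)^2 = 16*x**6 + 72*x**5 + 113*x**4 + 48*x**3 - 38*x**2 - 24*x + 9.
Integrate each monomial from 0 to 2 using ∫_0^2 c·x^n dx = c·2^(n+1)/(n+1):
  ∫_0^2 u(x)^2 dx = ∫_0^2 (x^8 + 6*x^7 + 13*x^6 + 6*x^5 - 14*x^4 - 12*x^3 + 9*x^2) dx. Term by term:
    ∫_0^2 x^8 dx = 512/9;  ∫_0^2 6*x^7 dx = 192;  ∫_0^2 13*x^6 dx = 1664/7;
    ∫_0^2 6*x^5 dx = 64;  ∫_0^2 -14*x^4 dx = -448/5;  ∫_0^2 -12*x^3 dx = -48;
    ∫_0^2 9*x^2 dx = 24.
  Sum: 512/9 + 192 + 1664/7 + 64 − 448/5 − 48 + 24 = 137656/315.
  ∫_0^2 u'(x)^2 dx = ∫_0^2 (16*x^6 + 72*x^5 + 113*x^4 + 48*x^3 - 38*x^2 - 24*x + 9) dx. Term by term:
    ∫_0^2 16*x^6 dx = 2048/7;  ∫_0^2 72*x^5 dx = 768;  ∫_0^2 113*x^4 dx = 3616/5;
    ∫_0^2 48*x^3 dx = 192;  ∫_0^2 -38*x^2 dx = -304/3;  ∫_0^2 -24*x dx = -48;
    ∫_0^2 9 dx = 18.
  Sum: 2048/7 + 768 + 3616/5 + 192 − 304/3 − 48 + 18 = 193666/105.
Adding: ||u||_{H^1}^2 = 137656/315 + 193666/105 = 718654/315.


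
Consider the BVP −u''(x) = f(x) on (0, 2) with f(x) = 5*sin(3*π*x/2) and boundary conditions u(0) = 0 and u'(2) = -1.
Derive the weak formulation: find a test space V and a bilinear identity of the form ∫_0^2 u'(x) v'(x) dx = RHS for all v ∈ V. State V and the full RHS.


V = {v ∈ H^1(0, 2) : v(0) = 0} (test functions vanish at x = 0 where u is specified); weak form: ∫_0^2 u'v' dx = ∫_0^2 (5*sin(3*π*x/2)) v dx − v(2) for all v ∈ V.

Multiply both sides by a test function v and integrate from 0 to 2:
  ∫_0^2 −u''(x) v(x) dx = ∫_0^2 f(x) v(x) dx.
Integrate the LHS by parts once:
  ∫_0^2 −u'' v dx = −[u'(x) v(x)]_0^2 + ∫_0^2 u'(x) v'(x) dx.
Thus ∫_0^2 u'(x) v'(x) dx = ∫_0^2 f(x) v(x) dx + [u'(x) v(x)]_0^2.
Choose V so that boundary terms are either known or forced to vanish.
Mixed BC: u(0) = 0 (Dirichlet) and u'(2) = -1 (Neumann). Define V = {v ∈ H^1(0, 2) : v(0) = 0}. Then [u' v]_0^2 = u'(2)·v(2) − u'(0)·0 = − v(2).
Weak formulation: find u (satisfying any essential BC) such that ∫_0^2 u'(x) v'(x) dx = ∫_0^2 f v dx − v(2) for all v ∈ V (Dirichlet at 0 absorbed into V; Neumann datum at x = 2 contributes the boundary term).
Substituting f(x) = 5*sin(3*π*x/2), the right-hand side is ∫_0^2 (5*sin(3*π*x/2)) v dx − v(2).


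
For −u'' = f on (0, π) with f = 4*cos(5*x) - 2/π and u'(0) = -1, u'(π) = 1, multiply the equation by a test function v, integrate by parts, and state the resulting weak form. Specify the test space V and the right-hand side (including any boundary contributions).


V = H^1(0, π) (v unrestricted at boundary; u is determined up to an additive constant); weak form: ∫_0^π u'v' dx = ∫_0^π (4*cos(5*x) - 2/π) v dx + v(π) + v(0) for all v ∈ V.

Multiply both sides by a test function v and integrate from 0 to π:
  ∫_0^π −u''(x) v(x) dx = ∫_0^π f(x) v(x) dx.
Integrate the LHS by parts once:
  ∫_0^π −u'' v dx = −[u'(x) v(x)]_0^π + ∫_0^π u'(x) v'(x) dx.
Thus ∫_0^π u'(x) v'(x) dx = ∫_0^π f(x) v(x) dx + [u'(x) v(x)]_0^π.
Choose V so that boundary terms are either known or forced to vanish.
u has inhomogeneous Neumann u'(0) = -1, u'(π) = 1. [u' v]_0^π = (1)·v(π) − (-1)·v(0) = v(π) + v(0). Take V = H^1(0, π); boundary term becomes part of RHS.
Weak formulation: find u (satisfying any essential BC) such that ∫_0^π u'(x) v'(x) dx = ∫_0^π f v dx + v(π) + v(0) for all v ∈ V (Neumann data are natural BCs: they enter the RHS as boundary terms).
Substituting f(x) = 4*cos(5*x) - 2/π, the right-hand side is ∫_0^π (4*cos(5*x) - 2/π) v dx + v(π) + v(0).
Compatibility check (pure Neumann): taking v ≡ 1 ∈ V gives 0 = ∫_0^π f dx + (1) − (-1), i.e. ∫_0^π f dx must equal u'(0) − u'(π) = -2. Indeed ∫_0^π (4*cos(5*x) - 2/π) dx = -2, so the data are compatible. The solution is then unique only up to an additive constant (fix it e.g. by requiring ∫_0^π u dx = 0).


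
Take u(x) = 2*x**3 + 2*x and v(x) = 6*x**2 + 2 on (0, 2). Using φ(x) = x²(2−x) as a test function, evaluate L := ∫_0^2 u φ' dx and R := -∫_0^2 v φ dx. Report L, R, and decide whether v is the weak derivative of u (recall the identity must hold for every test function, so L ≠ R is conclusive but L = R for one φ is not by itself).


LHS = -232/15, RHS = -232/15. Yes, v = u' weakly.

u(x) = 2*x**3 + 2*x, classical derivative u'(x) = 6*x**2 + 2.
φ(x) = x²(2−x), so φ'(x) = x*(4 - 3*x).
Note φ(0) = φ(2) = 0, so the boundary term u·φ vanishes.
LHS = ∫_0^2 u(x) φ'(x) dx = ∫_0^2 (-6*x^5 + 8*x^4 - 6*x^3 + 8*x^2) dx. Term by term:
  ∫_0^2 -6*x^5 dx = -64;  ∫_0^2 8*x^4 dx = 256/5;  ∫_0^2 -6*x^3 dx = -24;
  ∫_0^2 8*x^2 dx = 64/3.
Sum: -64 + 256/5 − 24 + 64/3 = -232/15.
So LHS = -232/15.
∫_0^2 v(x) φ(x) dx = ∫_0^2 (-6*x^5 + 12*x^4 - 2*x^3 + 4*x^2) dx. Term by term:
  ∫_0^2 -6*x^5 dx = -64;  ∫_0^2 12*x^4 dx = 384/5;  ∫_0^2 -2*x^3 dx = -8;
  ∫_0^2 4*x^2 dx = 32/3.
Sum: -64 + 384/5 − 8 + 32/3 = 232/15.
So RHS = -∫_0^2 v(x) φ(x) dx = -232/15.
LHS = RHS, so the identity holds for this test φ.
Moreover u is smooth here and v(x) = u'(x) = 6*x**2 + 2 pointwise, so the identity holds for every test function. Hence v is the weak derivative of u.


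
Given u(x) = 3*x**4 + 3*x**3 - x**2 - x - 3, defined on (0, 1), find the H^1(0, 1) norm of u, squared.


||u||_{H^1}^2 = 647/12

The H^1 norm (squared) on an interval (0, L) is
  ||u||_{H^1}^2 = ∫_0^L u(x)^2 dx + ∫_0^L u'(x)^2 dx.
Compute u'(x) = 12*x**3 + 9*x**2 - 2*x - 1.
Then u(x)^2 = 9*x**8 + 18*x**7 + 3*x**6 - 12*x**5 - 23*x**4 - 16*x**3 + 7*x**2 + 6*x + 9 and u'(x)^2 = 144*x**6 + 216*x**5 + 33*x**4 - 60*x**3 - 14*x**2 + 4*x + 1.
Integrate each monomial from 0 to 1 using ∫_0^1 c·x^n dx = c·1^(n+1)/(n+1):
  ∫_0^1 u(x)^2 dx = ∫_0^1 (9*x^8 + 18*x^7 + 3*x^6 - 12*x^5 - 23*x^4 - 16*x^3 + 7*x^2 + 6*x + 9) dx. Term by term:
    ∫_0^1 9*x^8 dx = 1;  ∫_0^1 18*x^7 dx = 9/4;  ∫_0^1 3*x^6 dx = 3/7;
    ∫_0^1 -12*x^5 dx = -2;  ∫_0^1 -23*x^4 dx = -23/5;  ∫_0^1 -16*x^3 dx = -4;
    ∫_0^1 7*x^2 dx = 7/3;  ∫_0^1 6*x dx = 3;  ∫_0^1 9 dx = 9.
  Sum: 1 + 9/4 + 3/7 − 2 − 23/5 − 4 + 7/3 + 3 + 9 = 3113/420.
  ∫_0^1 u'(x)^2 dx = ∫_0^1 (144*x^6 + 216*x^5 + 33*x^4 - 60*x^3 - 14*x^2 + 4*x + 1) dx. Term by term:
    ∫_0^1 144*x^6 dx = 144/7;  ∫_0^1 216*x^5 dx = 36;  ∫_0^1 33*x^4 dx = 33/5;
    ∫_0^1 -60*x^3 dx = -15;  ∫_0^1 -14*x^2 dx = -14/3;  ∫_0^1 4*x dx = 2;
    ∫_0^1 1 dx = 1.
  Sum: 144/7 + 36 + 33/5 − 15 − 14/3 + 2 + 1 = 4883/105.
Adding: ||u||_{H^1}^2 = 3113/420 + 4883/105 = 647/12.


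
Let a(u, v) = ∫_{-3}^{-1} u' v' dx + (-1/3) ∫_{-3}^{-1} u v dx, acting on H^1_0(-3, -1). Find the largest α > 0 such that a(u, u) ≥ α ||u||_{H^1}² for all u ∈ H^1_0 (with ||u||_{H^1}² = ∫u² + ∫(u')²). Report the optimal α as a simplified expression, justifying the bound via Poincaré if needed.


α = (-4/3 + π^2)/(4 + π^2)

Coercivity of a(·,·) on H^1_0(-3, -1) means a(u, u) ≥ α ||u||_{H^1}² for every u ∈ H^1_0.
The interval has length L = 2, and Poincaré/coercivity depend only on L. Here a(u, u) = ∫(u')² + (-1/3)·∫u².
Here c = -1/3 < 0 with |c| < (π/L)² = π^2/4, so coercivity still holds. The condition a(u,u) ≥ α||u||_{H^1}² reads (1−α)∫(u')² ≥ (α−c)∫u². Any admissible α is ≤ 1 (rapidly oscillating u have ∫u²/∫(u')² → 0), and α = 1 would force 0 ≥ (1−c)∫u², impossible since c < 1; so 1−α > 0. By the sharp Poincaré inequality on H^1_0 of an interval of length L, ∫(u')² ≥ (π/L)²∫u² with equality for the first sine mode sin(π(x−x₀)/L) (x₀ the left endpoint), so the inequality holds for all u iff (1−α)(π/L)² ≥ α − c, i.e. α ≤ ((π/L)² + c)/((π/L)² + 1) = (1 + c(L/π)²)/(1 + (L/π)²). (Direct route, valid since c ≤ 0: Poincaré gives c∫u² ≥ c(L/π)²∫(u')², so a(u,u) ≥ (1 + c(L/π)²)∫(u')², while ||u||_{H^1}² ≤ (1 + (L/π)²)∫(u')²; dividing yields the same α.) With (π/L)² = π^2/4 and c = -1/3, the largest admissible constant is α = ((π/L)² + c)/((π/L)² + 1).
Simplifying, α = (-4/3 + π^2)/(4 + π^2).


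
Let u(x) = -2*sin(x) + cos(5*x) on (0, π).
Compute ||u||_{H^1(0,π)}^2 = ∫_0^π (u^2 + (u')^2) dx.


||u||_{H^1(0,π)}^2 = 17*π

u'(x) = -5*sin(5*x) - 2*cos(x).
Expand u² and (u')² and integrate term by term on (0, π), using: for integers n ≥ 1, ∫_0^π sin²(nx) dx = ∫_0^π cos²(nx) dx = π/2; for n ≠ n', ∫_0^π sin(nx)sin(n'x) dx = ∫_0^π cos(nx)cos(n'x) dx = 0; and by product-to-sum, ∫_0^π sin(nx)cos(n'x) dx = ½∫_0^π [sin((n+n')x) + sin((n−n')x)] dx, which is 0 when n+n' is even and 2n/(n²−n'²) when n+n' is odd (it need not vanish on (0, π)).
  u² squared terms: (-2)²·∫sin(x)² dx = 4·π/2 = 2*π;  (1)²·∫cos(5x)² dx = 1·π/2 = π/2.
  u² cross terms: 2·(-2)·(1)·∫sin(x)·cos(5x) dx = -4·(0) = 0.
  So ∫_0^π u² dx = 2*π + π/2 + 0 = 5*π/2.
  (u')² squared terms: (-5)²·∫sin(5x)² dx = 25·π/2 = 25*π/2;  (-2)²·∫cos(x)² dx = 4·π/2 = 2*π.
  (u')² cross terms: 2·(-5)·(-2)·∫sin(5x)·cos(x) dx = 20·(0) = 0.
  So ∫_0^π (u')² dx = 25*π/2 + 2*π + 0 = 29*π/2.
||u||_{H^1}^2 = (5*π/2) + (29*π/2) = 17*π.


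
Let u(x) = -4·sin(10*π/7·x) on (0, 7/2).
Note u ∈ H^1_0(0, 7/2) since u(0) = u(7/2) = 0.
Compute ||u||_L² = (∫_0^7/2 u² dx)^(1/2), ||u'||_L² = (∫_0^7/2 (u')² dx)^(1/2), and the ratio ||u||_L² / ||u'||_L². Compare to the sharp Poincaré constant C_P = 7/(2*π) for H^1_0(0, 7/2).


||u||_L² / ||u'||_L² = 7/(10*π) < C_P = 7/(2*π).

u(x) = -4·sin(10*π/7·x), so u'(x) = -40*π*cos(10*π*x/7)/7.
Writing u(x) = A·sin(kπx/L) with A = -4 and k = 5, use ∫_0^L sin²(kπx/L) dx = L/2 and ∫_0^L cos²(kπx/L) dx = L/2.
u² = 16·sin²(10*π/7·x) and (u')² = 1600*π^2/49·cos²(10*π/7·x), and each of sin², cos² integrates to L/2 = 7/4 over (0, 7/2).
∫_0^7/2 u² dx = 28, so ||u||_L² = 2*sqrt(7).
∫_0^7/2 (u')² dx = 400*π^2/7, so ||u'||_L² = 20*sqrt(7)*π/7.
Ratio ||u||_L² / ||u'||_L² = 7/(10*π).
Sharp Poincaré constant on H^1_0(0, 7/2) is C_P = L/π = 7/(2*π), achieved by sin(2*π/7·x).
This is the k = 5 harmonic; the ratio L/(kπ) is strictly less than C_P = L/π, consistent with the sharp inequality ||u||_L² ≤ C_P ||u'||_L².


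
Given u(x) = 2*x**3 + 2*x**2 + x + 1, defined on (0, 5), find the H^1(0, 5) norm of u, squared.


||u||_{H^1}^2 = 2167960/21

The H^1 norm (squared) on an interval (0, L) is
  ||u||_{H^1}^2 = ∫_0^L u(x)^2 dx + ∫_0^L u'(x)^2 dx.
Compute u'(x) = 6*x**2 + 4*x + 1.
Then u(x)^2 = 4*x**6 + 8*x**5 + 8*x**4 + 8*x**3 + 5*x**2 + 2*x + 1 and u'(x)^2 = 36*x**4 + 48*x**3 + 28*x**2 + 8*x + 1.
Integrate each monomial from 0 to 5 using ∫_0^5 c·x^n dx = c·5^(n+1)/(n+1):
  ∫_0^5 u(x)^2 dx = ∫_0^5 (4*x^6 + 8*x^5 + 8*x^4 + 8*x^3 + 5*x^2 + 2*x + 1) dx. Term by term:
    ∫_0^5 4*x^6 dx = 312500/7;  ∫_0^5 8*x^5 dx = 62500/3;  ∫_0^5 8*x^4 dx = 5000;
    ∫_0^5 8*x^3 dx = 1250;  ∫_0^5 5*x^2 dx = 625/3;  ∫_0^5 2*x dx = 25;
    ∫_0^5 1 dx = 5.
  Sum: 312500/7 + 62500/3 + 5000 + 1250 + 625/3 + 25 + 5 = 1511255/21.
  ∫_0^5 u'(x)^2 dx = ∫_0^5 (36*x^4 + 48*x^3 + 28*x^2 + 8*x + 1) dx. Term by term:
    ∫_0^5 36*x^4 dx = 22500;  ∫_0^5 48*x^3 dx = 7500;  ∫_0^5 28*x^2 dx = 3500/3;
    ∫_0^5 8*x dx = 100;  ∫_0^5 1 dx = 5.
  Sum: 22500 + 7500 + 3500/3 + 100 + 5 = 93815/3.
Adding: ||u||_{H^1}^2 = 1511255/21 + 93815/3 = 2167960/21.


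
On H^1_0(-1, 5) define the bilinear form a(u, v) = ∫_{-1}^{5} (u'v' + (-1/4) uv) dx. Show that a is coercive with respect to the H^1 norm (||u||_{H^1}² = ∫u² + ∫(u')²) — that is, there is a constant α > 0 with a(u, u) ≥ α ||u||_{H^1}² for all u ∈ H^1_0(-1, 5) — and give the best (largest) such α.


α = (-9 + π^2)/(π^2 + 36)

Coercivity of a(·,·) on H^1_0(-1, 5) means a(u, u) ≥ α ||u||_{H^1}² for every u ∈ H^1_0.
The interval has length L = 6, and Poincaré/coercivity depend only on L. Here a(u, u) = ∫(u')² + (-1/4)·∫u².
Here c = -1/4 < 0 with |c| < (π/L)² = π^2/36, so coercivity still holds. The condition a(u,u) ≥ α||u||_{H^1}² reads (1−α)∫(u')² ≥ (α−c)∫u². Any admissible α is ≤ 1 (rapidly oscillating u have ∫u²/∫(u')² → 0), and α = 1 would force 0 ≥ (1−c)∫u², impossible since c < 1; so 1−α > 0. By the sharp Poincaré inequality on H^1_0 of an interval of length L, ∫(u')² ≥ (π/L)²∫u² with equality for the first sine mode sin(π(x−x₀)/L) (x₀ the left endpoint), so the inequality holds for all u iff (1−α)(π/L)² ≥ α − c, i.e. α ≤ ((π/L)² + c)/((π/L)² + 1) = (1 + c(L/π)²)/(1 + (L/π)²). (Direct route, valid since c ≤ 0: Poincaré gives c∫u² ≥ c(L/π)²∫(u')², so a(u,u) ≥ (1 + c(L/π)²)∫(u')², while ||u||_{H^1}² ≤ (1 + (L/π)²)∫(u')²; dividing yields the same α.) With (π/L)² = π^2/36 and c = -1/4, the largest admissible constant is α = ((π/L)² + c)/((π/L)² + 1).
Simplifying, α = (-9 + π^2)/(π^2 + 36).


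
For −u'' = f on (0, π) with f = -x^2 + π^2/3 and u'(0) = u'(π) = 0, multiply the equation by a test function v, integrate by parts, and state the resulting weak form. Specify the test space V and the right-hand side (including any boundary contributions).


V = H^1(0, π) (no boundary constraint on v; u is determined up to an additive constant); weak form: ∫_0^π u'v' dx = ∫_0^π (-x^2 + π^2/3) v dx for all v ∈ V.

Multiply both sides by a test function v and integrate from 0 to π:
  ∫_0^π −u''(x) v(x) dx = ∫_0^π f(x) v(x) dx.
Integrate the LHS by parts once:
  ∫_0^π −u'' v dx = −[u'(x) v(x)]_0^π + ∫_0^π u'(x) v'(x) dx.
Thus ∫_0^π u'(x) v'(x) dx = ∫_0^π f(x) v(x) dx + [u'(x) v(x)]_0^π.
Choose V so that boundary terms are either known or forced to vanish.
u has homogeneous Neumann: u'(0) = u'(π) = 0. So [u' v]_0^π = 0·v(π) − 0·v(0) = 0 for any v; take V = H^1(0, π).
Weak formulation: find u (satisfying any essential BC) such that ∫_0^π u'(x) v'(x) dx = ∫_0^π f v dx for all v ∈ V (homogeneous Neumann, so boundary terms vanish).
Substituting f(x) = -x^2 + π^2/3, the right-hand side is ∫_0^π (-x^2 + π^2/3) v dx.
Compatibility check (pure Neumann): taking v ≡ 1 ∈ V gives 0 = ∫_0^π f dx + (0) − (0), i.e. ∫_0^π f dx must equal u'(0) − u'(π) = 0. Indeed ∫_0^π (-x^2 + π^2/3) dx = 0, so the data are compatible. The solution is then unique only up to an additive constant (fix it e.g. by requiring ∫_0^π u dx = 0).


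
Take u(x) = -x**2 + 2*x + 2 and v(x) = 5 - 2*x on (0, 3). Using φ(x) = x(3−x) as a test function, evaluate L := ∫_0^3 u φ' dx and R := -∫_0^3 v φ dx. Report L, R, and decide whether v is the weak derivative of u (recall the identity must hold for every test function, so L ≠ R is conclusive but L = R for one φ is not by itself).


LHS = 9/2, RHS = -9. No, v is not the weak derivative of u.

u(x) = -x**2 + 2*x + 2, classical derivative u'(x) = 2 - 2*x.
φ(x) = x(3−x), so φ'(x) = 3 - 2*x.
Note φ(0) = φ(3) = 0, so the boundary term u·φ vanishes.
LHS = ∫_0^3 u(x) φ'(x) dx = ∫_0^3 (2*x^3 - 7*x^2 + 2*x + 6) dx. Term by term:
  ∫_0^3 2*x^3 dx = 81/2;  ∫_0^3 -7*x^2 dx = -63;  ∫_0^3 2*x dx = 9;
  ∫_0^3 6 dx = 18.
Sum: 81/2 − 63 + 9 + 18 = 9/2.
So LHS = 9/2.
∫_0^3 v(x) φ(x) dx = ∫_0^3 (2*x^3 - 11*x^2 + 15*x) dx. Term by term:
  ∫_0^3 2*x^3 dx = 81/2;  ∫_0^3 -11*x^2 dx = -99;  ∫_0^3 15*x dx = 135/2.
Sum: 81/2 − 99 + 135/2 = 9.
So RHS = -∫_0^3 v(x) φ(x) dx = -9.
LHS − RHS = 27/2 ≠ 0, so the identity fails.
(For a valid weak derivative the identity must hold for EVERY test function, in particular this one. The failure shows v is NOT the weak derivative of u.)
Correct weak derivative would be u'(x) = 2 - 2*x.


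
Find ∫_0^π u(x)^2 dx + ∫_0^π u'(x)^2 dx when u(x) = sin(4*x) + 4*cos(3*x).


||u||_{H^1(0,π)}^2 = 640/7 + 177*π/2

u'(x) = -12*sin(3*x) + 4*cos(4*x).
Expand u² and (u')² and integrate term by term on (0, π), using: for integers n ≥ 1, ∫_0^π sin²(nx) dx = ∫_0^π cos²(nx) dx = π/2; for n ≠ n', ∫_0^π sin(nx)sin(n'x) dx = ∫_0^π cos(nx)cos(n'x) dx = 0; and by product-to-sum, ∫_0^π sin(nx)cos(n'x) dx = ½∫_0^π [sin((n+n')x) + sin((n−n')x)] dx, which is 0 when n+n' is even and 2n/(n²−n'²) when n+n' is odd (it need not vanish on (0, π)).
  u² squared terms: (4)²·∫cos(3x)² dx = 16·π/2 = 8*π;  (1)²·∫sin(4x)² dx = 1·π/2 = π/2.
  u² cross terms: 2·(4)·(1)·∫cos(3x)·sin(4x) dx = 8·(8/7) = 64/7.
  So ∫_0^π u² dx = 8*π + π/2 + 64/7 = 64/7 + 17*π/2.
  (u')² squared terms: (-12)²·∫sin(3x)² dx = 144·π/2 = 72*π;  (4)²·∫cos(4x)² dx = 16·π/2 = 8*π.
  (u')² cross terms: 2·(-12)·(4)·∫sin(3x)·cos(4x) dx = -96·(-6/7) = 576/7.
  So ∫_0^π (u')² dx = 72*π + 8*π + 576/7 = 576/7 + 80*π.
||u||_{H^1}^2 = (64/7 + 17*π/2) + (576/7 + 80*π) = 640/7 + 177*π/2.


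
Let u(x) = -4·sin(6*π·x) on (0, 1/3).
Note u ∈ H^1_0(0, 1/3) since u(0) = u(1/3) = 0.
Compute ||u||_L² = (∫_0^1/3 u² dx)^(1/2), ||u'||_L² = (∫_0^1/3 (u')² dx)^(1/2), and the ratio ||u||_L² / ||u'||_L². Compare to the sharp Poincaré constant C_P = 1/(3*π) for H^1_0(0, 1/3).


||u||_L² / ||u'||_L² = 1/(6*π) < C_P = 1/(3*π).

u(x) = -4·sin(6*π·x), so u'(x) = -24*π*cos(6*π*x).
Writing u(x) = A·sin(kπx/L) with A = -4 and k = 2, use ∫_0^L sin²(kπx/L) dx = L/2 and ∫_0^L cos²(kπx/L) dx = L/2.
u² = 16·sin²(6*π·x) and (u')² = 576*π^2·cos²(6*π·x), and each of sin², cos² integrates to L/2 = 1/6 over (0, 1/3).
∫_0^1/3 u² dx = 8/3, so ||u||_L² = 2*sqrt(6)/3.
∫_0^1/3 (u')² dx = 96*π^2, so ||u'||_L² = 4*sqrt(6)*π.
Ratio ||u||_L² / ||u'||_L² = 1/(6*π).
Sharp Poincaré constant on H^1_0(0, 1/3) is C_P = L/π = 1/(3*π), achieved by sin(3*π·x).
This is the k = 2 harmonic; the ratio L/(kπ) is strictly less than C_P = L/π, consistent with the sharp inequality ||u||_L² ≤ C_P ||u'||_L².


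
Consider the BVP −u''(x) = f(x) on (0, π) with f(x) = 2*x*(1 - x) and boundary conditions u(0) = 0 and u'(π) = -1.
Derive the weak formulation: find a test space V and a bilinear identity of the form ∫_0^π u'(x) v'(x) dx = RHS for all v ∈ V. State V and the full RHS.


V = {v ∈ H^1(0, π) : v(0) = 0} (test functions vanish at x = 0 where u is specified); weak form: ∫_0^π u'v' dx = ∫_0^π (2*x*(1 - x)) v dx − v(π) for all v ∈ V.

Multiply both sides by a test function v and integrate from 0 to π:
  ∫_0^π −u''(x) v(x) dx = ∫_0^π f(x) v(x) dx.
Integrate the LHS by parts once:
  ∫_0^π −u'' v dx = −[u'(x) v(x)]_0^π + ∫_0^π u'(x) v'(x) dx.
Thus ∫_0^π u'(x) v'(x) dx = ∫_0^π f(x) v(x) dx + [u'(x) v(x)]_0^π.
Choose V so that boundary terms are either known or forced to vanish.
Mixed BC: u(0) = 0 (Dirichlet) and u'(π) = -1 (Neumann). Define V = {v ∈ H^1(0, π) : v(0) = 0}. Then [u' v]_0^π = u'(π)·v(π) − u'(0)·0 = − v(π).
Weak formulation: find u (satisfying any essential BC) such that ∫_0^π u'(x) v'(x) dx = ∫_0^π f v dx − v(π) for all v ∈ V (Dirichlet at 0 absorbed into V; Neumann datum at x = π contributes the boundary term).
Substituting f(x) = 2*x*(1 - x), the right-hand side is ∫_0^π (2*x*(1 - x)) v dx − v(π).


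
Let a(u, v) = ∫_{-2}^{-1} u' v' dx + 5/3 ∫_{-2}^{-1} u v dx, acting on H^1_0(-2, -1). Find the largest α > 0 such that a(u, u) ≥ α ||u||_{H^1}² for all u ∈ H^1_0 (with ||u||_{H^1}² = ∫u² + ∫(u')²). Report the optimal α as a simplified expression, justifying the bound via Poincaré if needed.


α = 1

Coercivity of a(·,·) on H^1_0(-2, -1) means a(u, u) ≥ α ||u||_{H^1}² for every u ∈ H^1_0.
The interval has length L = 1, and Poincaré/coercivity depend only on L. Here a(u, u) = ∫(u')² + (5/3)·∫u².
Here c = 5/3 ≥ 1, so a(u,u) = ∫(u')² + c∫u² ≥ ∫(u')² + ∫u² = ||u||_{H^1}², i.e. α = 1 works. No larger α is possible: a(u,u) ≥ α||u||_{H^1}² means (1−α)∫(u')² ≥ (α−c)∫u², and for the modes u_n = sin(nπ(x−x₀)/L) (x₀ the left endpoint) one has ∫u_n²/∫(u_n')² = (L/(nπ))² → 0, so a(u_n,u_n)/||u_n||_{H^1}² → 1. Hence the optimal constant is α = 1.
Therefore α = 1.


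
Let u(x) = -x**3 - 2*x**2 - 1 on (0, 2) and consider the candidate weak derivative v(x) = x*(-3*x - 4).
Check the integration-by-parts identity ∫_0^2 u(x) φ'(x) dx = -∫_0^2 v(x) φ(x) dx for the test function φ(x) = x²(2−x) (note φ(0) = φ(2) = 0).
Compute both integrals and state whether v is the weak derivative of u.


LHS = 64/5, RHS = 64/5. Yes, v = u' weakly.

u(x) = -x**3 - 2*x**2 - 1, classical derivative u'(x) = -3*x**2 - 4*x.
φ(x) = x²(2−x), so φ'(x) = x*(4 - 3*x).
Note φ(0) = φ(2) = 0, so the boundary term u·φ vanishes.
LHS = ∫_0^2 u(x) φ'(x) dx = ∫_0^2 (3*x^5 + 2*x^4 - 8*x^3 + 3*x^2 - 4*x) dx. Term by term:
  ∫_0^2 3*x^5 dx = 32;  ∫_0^2 2*x^4 dx = 64/5;  ∫_0^2 -8*x^3 dx = -32;
  ∫_0^2 3*x^2 dx = 8;  ∫_0^2 -4*x dx = -8.
Sum: 32 + 64/5 − 32 + 8 − 8 = 64/5.
So LHS = 64/5.
∫_0^2 v(x) φ(x) dx = ∫_0^2 (3*x^5 - 2*x^4 - 8*x^3) dx. Term by term:
  ∫_0^2 3*x^5 dx = 32;  ∫_0^2 -2*x^4 dx = -64/5;  ∫_0^2 -8*x^3 dx = -32.
Sum: 32 − 64/5 − 32 = -64/5.
So RHS = -∫_0^2 v(x) φ(x) dx = 64/5.
LHS = RHS, so the identity holds for this test φ.
Moreover u is smooth here and v(x) = u'(x) = -3*x**2 - 4*x pointwise, so the identity holds for every test function. Hence v is the weak derivative of u.


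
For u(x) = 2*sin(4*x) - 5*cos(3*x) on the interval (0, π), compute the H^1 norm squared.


||u||_{H^1(0,π)}^2 = -1600/7 + 159*π

u'(x) = 15*sin(3*x) + 8*cos(4*x).
Expand u² and (u')² and integrate term by term on (0, π), using: for integers n ≥ 1, ∫_0^π sin²(nx) dx = ∫_0^π cos²(nx) dx = π/2; for n ≠ n', ∫_0^π sin(nx)sin(n'x) dx = ∫_0^π cos(nx)cos(n'x) dx = 0; and by product-to-sum, ∫_0^π sin(nx)cos(n'x) dx = ½∫_0^π [sin((n+n')x) + sin((n−n')x)] dx, which is 0 when n+n' is even and 2n/(n²−n'²) when n+n' is odd (it need not vanish on (0, π)).
  u² squared terms: (-5)²·∫cos(3x)² dx = 25·π/2 = 25*π/2;  (2)²·∫sin(4x)² dx = 4·π/2 = 2*π.
  u² cross terms: 2·(-5)·(2)·∫cos(3x)·sin(4x) dx = -20·(8/7) = -160/7.
  So ∫_0^π u² dx = 25*π/2 + 2*π − 160/7 = -160/7 + 29*π/2.
  (u')² squared terms: (8)²·∫cos(4x)² dx = 64·π/2 = 32*π;  (15)²·∫sin(3x)² dx = 225·π/2 = 225*π/2.
  (u')² cross terms: 2·(8)·(15)·∫cos(4x)·sin(3x) dx = 240·(-6/7) = -1440/7.
  So ∫_0^π (u')² dx = 32*π + 225*π/2 − 1440/7 = -1440/7 + 289*π/2.
||u||_{H^1}^2 = (-160/7 + 29*π/2) + (-1440/7 + 289*π/2) = -1600/7 + 159*π.


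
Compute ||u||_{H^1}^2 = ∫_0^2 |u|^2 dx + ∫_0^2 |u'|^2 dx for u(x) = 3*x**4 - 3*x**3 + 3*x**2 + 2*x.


||u||_{H^1}^2 = 208984/105

The H^1 norm (squared) on an interval (0, L) is
  ||u||_{H^1}^2 = ∫_0^L u(x)^2 dx + ∫_0^L u'(x)^2 dx.
Compute u'(x) = 12*x**3 - 9*x**2 + 6*x + 2.
Then u(x)^2 = 9*x**8 - 18*x**7 + 27*x**6 - 6*x**5 - 3*x**4 + 12*x**3 + 4*x**2 and u'(x)^2 = 144*x**6 - 216*x**5 + 225*x**4 - 60*x**3 + 24*x + 4.
Integrate each monomial from 0 to 2 using ∫_0^2 c·x^n dx = c·2^(n+1)/(n+1):
  ∫_0^2 u(x)^2 dx = ∫_0^2 (9*x^8 - 18*x^7 + 27*x^6 - 6*x^5 - 3*x^4 + 12*x^3 + 4*x^2) dx. Term by term:
    ∫_0^2 9*x^8 dx = 512;  ∫_0^2 -18*x^7 dx = -576;  ∫_0^2 27*x^6 dx = 3456/7;
    ∫_0^2 -6*x^5 dx = -64;  ∫_0^2 -3*x^4 dx = -96/5;  ∫_0^2 12*x^3 dx = 48;
    ∫_0^2 4*x^2 dx = 32/3.
  Sum: 512 − 576 + 3456/7 − 64 − 96/5 + 48 + 32/3 = 42544/105.
  ∫_0^2 u'(x)^2 dx = ∫_0^2 (144*x^6 - 216*x^5 + 225*x^4 - 60*x^3 + 24*x + 4) dx. Term by term:
    ∫_0^2 144*x^6 dx = 18432/7;  ∫_0^2 -216*x^5 dx = -2304;  ∫_0^2 225*x^4 dx = 1440;
    ∫_0^2 -60*x^3 dx = -240;  ∫_0^2 24*x dx = 48;  ∫_0^2 4 dx = 8.
  Sum: 18432/7 − 2304 + 1440 − 240 + 48 + 8 = 11096/7.
Adding: ||u||_{H^1}^2 = 42544/105 + 11096/7 = 208984/105.


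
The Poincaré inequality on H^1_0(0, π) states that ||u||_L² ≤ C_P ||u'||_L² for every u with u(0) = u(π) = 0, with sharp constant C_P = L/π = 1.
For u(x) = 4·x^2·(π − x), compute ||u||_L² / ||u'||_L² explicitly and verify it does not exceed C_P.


||u||_L² / ||u'||_L² = sqrt(14)*π/14 < C_P = 1.

u(x) = 4·x^2·(π − x), so u'(x) = 4*x*(-3*x + 2*π).
u(x) = 4·x^2·(π − x) vanishes at x = 0 and x = π, so u ∈ H^1_0(0, π). Differentiate via the product rule and integrate the resulting polynomials term by term.
  ∫_0^π u² dx = ∫_0^π (16*x^6 - 32*π*x^5 + 16*π^2*x^4) dx. Term by term:
    ∫_0^π 16*x^6 dx = 16*π^7/7;  ∫_0^π -32*π*x^5 dx = -16*π^7/3;  ∫_0^π 16*π^2*x^4 dx = 16*π^7/5.
  Sum: 16*π^7/7 − 16*π^7/3 + 16*π^7/5 = 16*π^7/105.
  ∫_0^π (u')² dx = ∫_0^π (144*x^4 - 192*π*x^3 + 64*π^2*x^2) dx. Term by term:
    ∫_0^π 144*x^4 dx = 144*π^5/5;  ∫_0^π -192*π*x^3 dx = -48*π^5;  ∫_0^π 64*π^2*x^2 dx = 64*π^5/3.
  Sum: 144*π^5/5 − 48*π^5 + 64*π^5/3 = 32*π^5/15.
∫_0^π u² dx = 16*π^7/105, so ||u||_L² = 4*sqrt(105)*π^(7/2)/105.
∫_0^π (u')² dx = 32*π^5/15, so ||u'||_L² = 4*sqrt(30)*π^(5/2)/15.
Ratio ||u||_L² / ||u'||_L² = sqrt(14)*π/14.
Sharp Poincaré constant on H^1_0(0, π) is C_P = L/π = 1, achieved by sin(x).
A polynomial bump cannot attain the sharp Poincaré constant (only the first sine eigenfunction does), so the ratio is strictly less than C_P, consistent with ||u||_L² ≤ C_P ||u'||_L².


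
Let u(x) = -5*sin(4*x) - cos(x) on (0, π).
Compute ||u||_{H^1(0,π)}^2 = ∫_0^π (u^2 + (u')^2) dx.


||u||_{H^1(0,π)}^2 = 32/3 + 427*π/2

u'(x) = sin(x) - 20*cos(4*x).
Expand u² and (u')² and integrate term by term on (0, π), using: for integers n ≥ 1, ∫_0^π sin²(nx) dx = ∫_0^π cos²(nx) dx = π/2; for n ≠ n', ∫_0^π sin(nx)sin(n'x) dx = ∫_0^π cos(nx)cos(n'x) dx = 0; and by product-to-sum, ∫_0^π sin(nx)cos(n'x) dx = ½∫_0^π [sin((n+n')x) + sin((n−n')x)] dx, which is 0 when n+n' is even and 2n/(n²−n'²) when n+n' is odd (it need not vanish on (0, π)).
  u² squared terms: (-1)²·∫cos(x)² dx = 1·π/2 = π/2;  (-5)²·∫sin(4x)² dx = 25·π/2 = 25*π/2.
  u² cross terms: 2·(-1)·(-5)·∫cos(x)·sin(4x) dx = 10·(8/15) = 16/3.
  So ∫_0^π u² dx = π/2 + 25*π/2 + 16/3 = 16/3 + 13*π.
  (u')² squared terms: (-20)²·∫cos(4x)² dx = 400·π/2 = 200*π;  (1)²·∫sin(x)² dx = 1·π/2 = π/2.
  (u')² cross terms: 2·(-20)·(1)·∫cos(4x)·sin(x) dx = -40·(-2/15) = 16/3.
  So ∫_0^π (u')² dx = 200*π + π/2 + 16/3 = 16/3 + 401*π/2.
||u||_{H^1}^2 = (16/3 + 13*π) + (16/3 + 401*π/2) = 32/3 + 427*π/2.


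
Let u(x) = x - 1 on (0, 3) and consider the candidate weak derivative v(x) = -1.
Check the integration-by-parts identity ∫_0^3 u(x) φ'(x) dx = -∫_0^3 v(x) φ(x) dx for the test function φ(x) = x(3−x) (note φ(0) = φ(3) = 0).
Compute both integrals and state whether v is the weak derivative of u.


LHS = -9/2, RHS = 9/2. No, v is not the weak derivative of u.

u(x) = x - 1, classical derivative u'(x) = 1.
φ(x) = x(3−x), so φ'(x) = 3 - 2*x.
Note φ(0) = φ(3) = 0, so the boundary term u·φ vanishes.
LHS = ∫_0^3 u(x) φ'(x) dx = ∫_0^3 (-2*x^2 + 5*x - 3) dx. Term by term:
  ∫_0^3 -2*x^2 dx = -18;  ∫_0^3 5*x dx = 45/2;  ∫_0^3 -3 dx = -9.
Sum: -18 + 45/2 − 9 = -9/2.
So LHS = -9/2.
∫_0^3 v(x) φ(x) dx = ∫_0^3 (x^2 - 3*x) dx. Term by term:
  ∫_0^3 x^2 dx = 9;  ∫_0^3 -3*x dx = -27/2.
Sum: 9 − 27/2 = -9/2.
So RHS = -∫_0^3 v(x) φ(x) dx = 9/2.
LHS − RHS = -9 ≠ 0, so the identity fails.
(For a valid weak derivative the identity must hold for EVERY test function, in particular this one. The failure shows v is NOT the weak derivative of u.)
Correct weak derivative would be u'(x) = 1.


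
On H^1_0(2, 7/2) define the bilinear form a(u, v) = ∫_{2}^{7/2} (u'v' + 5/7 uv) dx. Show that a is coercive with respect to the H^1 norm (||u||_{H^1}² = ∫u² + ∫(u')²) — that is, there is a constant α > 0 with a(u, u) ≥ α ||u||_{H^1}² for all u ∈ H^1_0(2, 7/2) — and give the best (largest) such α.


α = (45 + 28*π^2)/(7*(9 + 4*π^2))

Coercivity of a(·,·) on H^1_0(2, 7/2) means a(u, u) ≥ α ||u||_{H^1}² for every u ∈ H^1_0.
The interval has length L = 3/2, and Poincaré/coercivity depend only on L. Here a(u, u) = ∫(u')² + (5/7)·∫u².
Here 0 < c = 5/7 < 1. The condition a(u,u) ≥ α||u||_{H^1}² reads (1−α)∫(u')² ≥ (α−c)∫u². Any admissible α is ≤ 1 (rapidly oscillating u have ∫u²/∫(u')² → 0), and α = 1 would force 0 ≥ (1−c)∫u², impossible since c < 1; so 1−α > 0. By the sharp Poincaré inequality on H^1_0 of an interval of length L, ∫(u')² ≥ (π/L)²∫u² with equality for the first sine mode sin(π(x−x₀)/L) (x₀ the left endpoint), so the inequality holds for all u iff (1−α)(π/L)² ≥ α − c, i.e. α ≤ ((π/L)² + c)/((π/L)² + 1) = (1 + c(L/π)²)/(1 + (L/π)²). With (π/L)² = 4*π^2/9 and c = 5/7, the largest admissible constant is α = ((π/L)² + c)/((π/L)² + 1).
Simplifying, α = (45 + 28*π^2)/(7*(9 + 4*π^2)).


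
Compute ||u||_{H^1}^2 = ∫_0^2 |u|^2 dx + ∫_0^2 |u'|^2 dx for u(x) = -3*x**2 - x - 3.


||u||_{H^1}^2 = 4264/15

The H^1 norm (squared) on an interval (0, L) is
  ||u||_{H^1}^2 = ∫_0^L u(x)^2 dx + ∫_0^L u'(x)^2 dx.
Compute u'(x) = -6*x - 1.
Then u(x)^2 = 9*x**4 + 6*x**3 + 19*x**2 + 6*x + 9 and u'(x)^2 = 36*x**2 + 12*x + 1.
Integrate each monomial from 0 to 2 using ∫_0^2 c·x^n dx = c·2^(n+1)/(n+1):
  ∫_0^2 u(x)^2 dx = ∫_0^2 (9*x^4 + 6*x^3 + 19*x^2 + 6*x + 9) dx. Term by term:
    ∫_0^2 9*x^4 dx = 288/5;  ∫_0^2 6*x^3 dx = 24;  ∫_0^2 19*x^2 dx = 152/3;
    ∫_0^2 6*x dx = 12;  ∫_0^2 9 dx = 18.
  Sum: 288/5 + 24 + 152/3 + 12 + 18 = 2434/15.
  ∫_0^2 u'(x)^2 dx = ∫_0^2 (36*x^2 + 12*x + 1) dx. Term by term:
    ∫_0^2 36*x^2 dx = 96;  ∫_0^2 12*x dx = 24;  ∫_0^2 1 dx = 2.
  Sum: 96 + 24 + 2 = 122.
Adding: ||u||_{H^1}^2 = 2434/15 + 122 = 4264/15.


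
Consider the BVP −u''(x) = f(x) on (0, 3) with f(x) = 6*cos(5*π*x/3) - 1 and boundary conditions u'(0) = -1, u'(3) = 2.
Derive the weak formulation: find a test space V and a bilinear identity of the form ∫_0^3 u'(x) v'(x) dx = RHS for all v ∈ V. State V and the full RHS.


V = H^1(0, 3) (v unrestricted at boundary; u is determined up to an additive constant); weak form: ∫_0^3 u'v' dx = ∫_0^3 (6*cos(5*π*x/3) - 1) v dx + 2·v(3) + v(0) for all v ∈ V.

Multiply both sides by a test function v and integrate from 0 to 3:
  ∫_0^3 −u''(x) v(x) dx = ∫_0^3 f(x) v(x) dx.
Integrate the LHS by parts once:
  ∫_0^3 −u'' v dx = −[u'(x) v(x)]_0^3 + ∫_0^3 u'(x) v'(x) dx.
Thus ∫_0^3 u'(x) v'(x) dx = ∫_0^3 f(x) v(x) dx + [u'(x) v(x)]_0^3.
Choose V so that boundary terms are either known or forced to vanish.
u has inhomogeneous Neumann u'(0) = -1, u'(3) = 2. [u' v]_0^3 = (2)·v(3) − (-1)·v(0) = 2·v(3) + v(0). Take V = H^1(0, 3); boundary term becomes part of RHS.
Weak formulation: find u (satisfying any essential BC) such that ∫_0^3 u'(x) v'(x) dx = ∫_0^3 f v dx + 2·v(3) + v(0) for all v ∈ V (Neumann data are natural BCs: they enter the RHS as boundary terms).
Substituting f(x) = 6*cos(5*π*x/3) - 1, the right-hand side is ∫_0^3 (6*cos(5*π*x/3) - 1) v dx + 2·v(3) + v(0).
Compatibility check (pure Neumann): taking v ≡ 1 ∈ V gives 0 = ∫_0^3 f dx + (2) − (-1), i.e. ∫_0^3 f dx must equal u'(0) − u'(3) = -3. Indeed ∫_0^3 (6*cos(5*π*x/3) - 1) dx = -3, so the data are compatible. The solution is then unique only up to an additive constant (fix it e.g. by requiring ∫_0^3 u dx = 0).
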